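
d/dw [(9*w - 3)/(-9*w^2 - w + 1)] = 3*(27*w^2 - 18*w + 2)/(81*w^4 + 18*w^3 - 17*w^2 - 2*w + 1)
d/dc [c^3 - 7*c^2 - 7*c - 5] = 3*c^2 - 14*c - 7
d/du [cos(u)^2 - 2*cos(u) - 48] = 2*(1 - cos(u))*sin(u)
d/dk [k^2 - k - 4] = 2*k - 1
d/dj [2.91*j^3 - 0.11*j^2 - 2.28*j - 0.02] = 8.73*j^2 - 0.22*j - 2.28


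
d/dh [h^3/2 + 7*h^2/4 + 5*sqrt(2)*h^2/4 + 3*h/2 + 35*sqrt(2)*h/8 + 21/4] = 3*h^2/2 + 7*h/2 + 5*sqrt(2)*h/2 + 3/2 + 35*sqrt(2)/8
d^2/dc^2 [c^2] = 2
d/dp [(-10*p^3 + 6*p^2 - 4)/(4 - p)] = 2*(10*p^3 - 63*p^2 + 24*p - 2)/(p^2 - 8*p + 16)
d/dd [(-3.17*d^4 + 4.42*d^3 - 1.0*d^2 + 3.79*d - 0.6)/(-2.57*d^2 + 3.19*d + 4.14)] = (16.2938*d^5 - 41.6963*d^4 - 24.2956*d^3 + 61.4467*d^2 - 11.364*d + 17.6046)/(6.6049*d^4 - 16.3966*d^3 - 11.1035*d^2 + 26.4132*d + 17.1396)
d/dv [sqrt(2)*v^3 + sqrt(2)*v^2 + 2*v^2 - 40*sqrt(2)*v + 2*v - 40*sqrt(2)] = 3*sqrt(2)*v^2 + 2*sqrt(2)*v + 4*v - 40*sqrt(2) + 2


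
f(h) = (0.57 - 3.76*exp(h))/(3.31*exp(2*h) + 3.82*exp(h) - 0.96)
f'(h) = (0.57 - 3.76*exp(h))*(-6.62*exp(2*h) - 3.82*exp(h))/(3.31*exp(2*h) + 3.82*exp(h) - 0.96)^2 - 3.76*exp(h)/(3.31*exp(2*h) + 3.82*exp(h) - 0.96)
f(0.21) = -0.46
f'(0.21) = 0.25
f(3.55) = -0.03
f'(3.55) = 0.03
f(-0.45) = -0.65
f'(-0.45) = 0.33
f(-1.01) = -0.92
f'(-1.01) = 0.82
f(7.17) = -0.00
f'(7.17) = 0.00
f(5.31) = -0.01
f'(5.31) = 0.01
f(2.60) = -0.08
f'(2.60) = 0.07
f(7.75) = -0.00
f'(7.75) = 0.00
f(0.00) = -0.52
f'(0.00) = 0.27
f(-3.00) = -0.50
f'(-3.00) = 0.11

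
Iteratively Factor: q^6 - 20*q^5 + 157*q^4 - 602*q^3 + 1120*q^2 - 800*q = (q - 5)*(q^5 - 15*q^4 + 82*q^3 - 192*q^2 + 160*q) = (q - 5)*(q - 2)*(q^4 - 13*q^3 + 56*q^2 - 80*q) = (q - 5)*(q - 4)*(q - 2)*(q^3 - 9*q^2 + 20*q) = q*(q - 5)*(q - 4)*(q - 2)*(q^2 - 9*q + 20) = q*(q - 5)^2*(q - 4)*(q - 2)*(q - 4)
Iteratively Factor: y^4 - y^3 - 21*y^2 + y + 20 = (y - 1)*(y^3 - 21*y - 20) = (y - 1)*(y + 4)*(y^2 - 4*y - 5) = (y - 1)*(y + 1)*(y + 4)*(y - 5)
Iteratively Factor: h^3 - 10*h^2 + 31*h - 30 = (h - 5)*(h^2 - 5*h + 6) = (h - 5)*(h - 2)*(h - 3)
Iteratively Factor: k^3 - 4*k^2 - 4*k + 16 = (k - 2)*(k^2 - 2*k - 8) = (k - 4)*(k - 2)*(k + 2)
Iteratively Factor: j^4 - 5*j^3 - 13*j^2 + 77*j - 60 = (j - 1)*(j^3 - 4*j^2 - 17*j + 60) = (j - 5)*(j - 1)*(j^2 + j - 12) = (j - 5)*(j - 3)*(j - 1)*(j + 4)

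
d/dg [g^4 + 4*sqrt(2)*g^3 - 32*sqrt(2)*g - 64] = 4*g^3 + 12*sqrt(2)*g^2 - 32*sqrt(2)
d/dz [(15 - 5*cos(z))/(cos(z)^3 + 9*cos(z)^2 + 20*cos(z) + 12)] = 10*(-cos(z)^3 + 27*cos(z) + 36)*sin(z)/((cos(z) + 1)^2*(cos(z) + 2)^2*(cos(z) + 6)^2)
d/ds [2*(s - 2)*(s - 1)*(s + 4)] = 6*s^2 + 4*s - 20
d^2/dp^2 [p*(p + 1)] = 2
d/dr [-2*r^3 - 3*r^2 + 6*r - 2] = -6*r^2 - 6*r + 6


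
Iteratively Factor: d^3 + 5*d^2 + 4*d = (d + 1)*(d^2 + 4*d) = (d + 1)*(d + 4)*(d)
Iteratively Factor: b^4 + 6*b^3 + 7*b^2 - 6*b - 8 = (b + 1)*(b^3 + 5*b^2 + 2*b - 8) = (b + 1)*(b + 4)*(b^2 + b - 2) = (b + 1)*(b + 2)*(b + 4)*(b - 1)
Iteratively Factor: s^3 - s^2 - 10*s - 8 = (s - 4)*(s^2 + 3*s + 2) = (s - 4)*(s + 2)*(s + 1)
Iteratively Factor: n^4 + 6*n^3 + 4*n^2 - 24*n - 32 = (n + 2)*(n^3 + 4*n^2 - 4*n - 16) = (n - 2)*(n + 2)*(n^2 + 6*n + 8) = (n - 2)*(n + 2)*(n + 4)*(n + 2)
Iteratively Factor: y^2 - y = (y)*(y - 1)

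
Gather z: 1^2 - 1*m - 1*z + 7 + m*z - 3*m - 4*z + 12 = -4*m + z*(m - 5) + 20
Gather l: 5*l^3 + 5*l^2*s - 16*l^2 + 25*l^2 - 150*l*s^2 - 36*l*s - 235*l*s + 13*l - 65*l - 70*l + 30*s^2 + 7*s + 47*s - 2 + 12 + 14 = 5*l^3 + l^2*(5*s + 9) + l*(-150*s^2 - 271*s - 122) + 30*s^2 + 54*s + 24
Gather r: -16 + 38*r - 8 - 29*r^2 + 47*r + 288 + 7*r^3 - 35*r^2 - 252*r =7*r^3 - 64*r^2 - 167*r + 264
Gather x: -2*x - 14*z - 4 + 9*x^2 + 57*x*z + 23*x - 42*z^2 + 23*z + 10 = 9*x^2 + x*(57*z + 21) - 42*z^2 + 9*z + 6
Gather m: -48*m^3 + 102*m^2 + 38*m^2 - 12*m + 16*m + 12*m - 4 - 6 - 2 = -48*m^3 + 140*m^2 + 16*m - 12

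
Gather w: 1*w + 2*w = 3*w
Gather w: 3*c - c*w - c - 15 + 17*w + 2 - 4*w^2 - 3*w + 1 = 2*c - 4*w^2 + w*(14 - c) - 12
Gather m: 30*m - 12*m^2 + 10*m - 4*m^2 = -16*m^2 + 40*m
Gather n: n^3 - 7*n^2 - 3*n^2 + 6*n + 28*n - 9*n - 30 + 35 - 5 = n^3 - 10*n^2 + 25*n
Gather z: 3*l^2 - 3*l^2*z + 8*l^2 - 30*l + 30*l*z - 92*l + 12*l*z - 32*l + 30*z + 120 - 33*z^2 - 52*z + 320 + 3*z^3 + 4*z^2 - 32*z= 11*l^2 - 154*l + 3*z^3 - 29*z^2 + z*(-3*l^2 + 42*l - 54) + 440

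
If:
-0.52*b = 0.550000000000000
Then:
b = -1.06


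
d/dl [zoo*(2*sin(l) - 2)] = zoo*cos(l)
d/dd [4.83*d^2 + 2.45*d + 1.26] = 9.66*d + 2.45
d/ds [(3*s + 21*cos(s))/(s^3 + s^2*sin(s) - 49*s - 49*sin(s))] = 3*((1 - 7*sin(s))*(s^3 + s^2*sin(s) - 49*s - 49*sin(s)) - (s + 7*cos(s))*(s^2*cos(s) + 3*s^2 + 2*s*sin(s) - 49*cos(s) - 49))/((s - 7)^2*(s + 7)^2*(s + sin(s))^2)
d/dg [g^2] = 2*g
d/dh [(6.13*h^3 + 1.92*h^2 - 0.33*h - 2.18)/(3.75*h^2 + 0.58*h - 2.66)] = (22.9875*h^4 + 7.1108*h^3 - 46.5663*h^2 + 6.1356*h + 2.1422)/(14.0625*h^4 + 4.35*h^3 - 19.6136*h^2 - 3.0856*h + 7.0756)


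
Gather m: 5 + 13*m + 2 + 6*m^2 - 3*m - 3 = 6*m^2 + 10*m + 4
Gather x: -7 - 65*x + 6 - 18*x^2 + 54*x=-18*x^2 - 11*x - 1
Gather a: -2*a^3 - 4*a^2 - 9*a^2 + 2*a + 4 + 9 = -2*a^3 - 13*a^2 + 2*a + 13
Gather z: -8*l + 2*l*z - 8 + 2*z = -8*l + z*(2*l + 2) - 8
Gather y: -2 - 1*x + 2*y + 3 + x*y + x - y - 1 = y*(x + 1)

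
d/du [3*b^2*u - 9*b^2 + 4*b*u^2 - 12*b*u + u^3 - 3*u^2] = 3*b^2 + 8*b*u - 12*b + 3*u^2 - 6*u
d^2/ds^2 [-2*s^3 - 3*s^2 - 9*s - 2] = -12*s - 6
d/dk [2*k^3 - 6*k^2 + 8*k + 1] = 6*k^2 - 12*k + 8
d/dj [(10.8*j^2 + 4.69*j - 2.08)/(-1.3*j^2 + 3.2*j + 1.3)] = (40.657*j^2 + 22.672*j + 12.753)/(1.69*j^4 - 8.32*j^3 + 6.86*j^2 + 8.32*j + 1.69)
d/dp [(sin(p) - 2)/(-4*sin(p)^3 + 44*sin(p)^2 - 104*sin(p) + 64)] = (2*sin(p) - 9)*cos(p)/(4*(sin(p) - 8)^2*(sin(p) - 1)^2)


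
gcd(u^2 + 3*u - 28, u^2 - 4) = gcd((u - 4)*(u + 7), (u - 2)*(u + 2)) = 1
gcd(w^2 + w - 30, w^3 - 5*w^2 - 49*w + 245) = w - 5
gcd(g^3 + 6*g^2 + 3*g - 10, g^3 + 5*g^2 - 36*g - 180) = g + 5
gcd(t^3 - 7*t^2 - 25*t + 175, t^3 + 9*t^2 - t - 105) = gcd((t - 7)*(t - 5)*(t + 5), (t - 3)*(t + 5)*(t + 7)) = t + 5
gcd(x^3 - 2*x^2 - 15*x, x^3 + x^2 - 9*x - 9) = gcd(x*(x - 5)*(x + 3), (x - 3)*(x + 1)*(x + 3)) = x + 3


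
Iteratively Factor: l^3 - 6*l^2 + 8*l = (l)*(l^2 - 6*l + 8) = l*(l - 4)*(l - 2)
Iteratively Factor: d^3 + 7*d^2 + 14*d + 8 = (d + 1)*(d^2 + 6*d + 8) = (d + 1)*(d + 4)*(d + 2)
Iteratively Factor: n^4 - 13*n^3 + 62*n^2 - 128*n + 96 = (n - 4)*(n^3 - 9*n^2 + 26*n - 24) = (n - 4)*(n - 2)*(n^2 - 7*n + 12) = (n - 4)*(n - 3)*(n - 2)*(n - 4)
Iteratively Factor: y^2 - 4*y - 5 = (y + 1)*(y - 5)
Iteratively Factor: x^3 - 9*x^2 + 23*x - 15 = (x - 5)*(x^2 - 4*x + 3) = (x - 5)*(x - 3)*(x - 1)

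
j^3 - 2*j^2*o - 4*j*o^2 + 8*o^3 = (j - 2*o)^2*(j + 2*o)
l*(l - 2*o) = l^2 - 2*l*o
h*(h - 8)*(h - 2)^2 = h^4 - 12*h^3 + 36*h^2 - 32*h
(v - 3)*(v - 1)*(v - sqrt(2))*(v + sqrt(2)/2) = v^4 - 4*v^3 - sqrt(2)*v^3/2 + 2*v^2 + 2*sqrt(2)*v^2 - 3*sqrt(2)*v/2 + 4*v - 3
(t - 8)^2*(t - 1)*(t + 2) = t^4 - 15*t^3 + 46*t^2 + 96*t - 128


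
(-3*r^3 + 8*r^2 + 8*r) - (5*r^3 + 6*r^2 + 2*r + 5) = -8*r^3 + 2*r^2 + 6*r - 5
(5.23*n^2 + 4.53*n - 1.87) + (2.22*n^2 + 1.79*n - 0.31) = 7.45*n^2 + 6.32*n - 2.18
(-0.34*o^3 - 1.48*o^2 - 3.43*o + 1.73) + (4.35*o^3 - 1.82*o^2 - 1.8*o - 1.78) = 4.01*o^3 - 3.3*o^2 - 5.23*o - 0.05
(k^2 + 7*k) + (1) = k^2 + 7*k + 1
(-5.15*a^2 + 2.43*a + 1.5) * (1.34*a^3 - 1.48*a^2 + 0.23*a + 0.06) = -6.901*a^5 + 10.8782*a^4 - 2.7709*a^3 - 1.9701*a^2 + 0.4908*a + 0.09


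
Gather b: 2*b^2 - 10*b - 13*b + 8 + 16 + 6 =2*b^2 - 23*b + 30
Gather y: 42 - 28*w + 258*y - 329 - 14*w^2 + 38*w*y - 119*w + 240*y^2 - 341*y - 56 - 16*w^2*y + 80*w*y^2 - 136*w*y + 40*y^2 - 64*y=-14*w^2 - 147*w + y^2*(80*w + 280) + y*(-16*w^2 - 98*w - 147) - 343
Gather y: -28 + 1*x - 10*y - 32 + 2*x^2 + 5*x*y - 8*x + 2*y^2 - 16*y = 2*x^2 - 7*x + 2*y^2 + y*(5*x - 26) - 60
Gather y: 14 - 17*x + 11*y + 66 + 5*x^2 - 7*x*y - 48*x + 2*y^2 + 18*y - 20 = 5*x^2 - 65*x + 2*y^2 + y*(29 - 7*x) + 60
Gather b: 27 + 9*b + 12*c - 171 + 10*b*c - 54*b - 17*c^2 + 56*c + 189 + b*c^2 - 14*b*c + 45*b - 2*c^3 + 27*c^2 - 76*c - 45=b*(c^2 - 4*c) - 2*c^3 + 10*c^2 - 8*c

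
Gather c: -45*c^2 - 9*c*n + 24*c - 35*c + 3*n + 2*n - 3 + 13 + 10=-45*c^2 + c*(-9*n - 11) + 5*n + 20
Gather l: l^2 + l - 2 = l^2 + l - 2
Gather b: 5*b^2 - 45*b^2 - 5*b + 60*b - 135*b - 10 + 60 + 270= -40*b^2 - 80*b + 320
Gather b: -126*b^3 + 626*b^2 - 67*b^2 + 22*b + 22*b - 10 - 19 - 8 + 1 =-126*b^3 + 559*b^2 + 44*b - 36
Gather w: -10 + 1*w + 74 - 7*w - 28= 36 - 6*w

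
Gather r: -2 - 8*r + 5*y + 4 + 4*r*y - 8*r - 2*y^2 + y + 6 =r*(4*y - 16) - 2*y^2 + 6*y + 8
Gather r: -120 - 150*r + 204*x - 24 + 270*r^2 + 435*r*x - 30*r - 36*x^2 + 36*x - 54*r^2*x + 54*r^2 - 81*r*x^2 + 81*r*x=r^2*(324 - 54*x) + r*(-81*x^2 + 516*x - 180) - 36*x^2 + 240*x - 144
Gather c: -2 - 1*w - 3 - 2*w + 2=-3*w - 3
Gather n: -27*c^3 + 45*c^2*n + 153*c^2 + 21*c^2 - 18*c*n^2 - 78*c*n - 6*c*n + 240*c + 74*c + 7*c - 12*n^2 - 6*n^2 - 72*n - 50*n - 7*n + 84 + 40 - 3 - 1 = -27*c^3 + 174*c^2 + 321*c + n^2*(-18*c - 18) + n*(45*c^2 - 84*c - 129) + 120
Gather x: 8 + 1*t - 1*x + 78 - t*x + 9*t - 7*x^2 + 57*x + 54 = 10*t - 7*x^2 + x*(56 - t) + 140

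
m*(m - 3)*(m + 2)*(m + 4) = m^4 + 3*m^3 - 10*m^2 - 24*m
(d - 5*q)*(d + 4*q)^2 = d^3 + 3*d^2*q - 24*d*q^2 - 80*q^3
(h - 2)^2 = h^2 - 4*h + 4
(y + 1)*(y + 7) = y^2 + 8*y + 7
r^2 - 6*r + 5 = (r - 5)*(r - 1)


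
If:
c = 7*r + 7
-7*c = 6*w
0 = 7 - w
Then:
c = -6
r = -13/7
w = 7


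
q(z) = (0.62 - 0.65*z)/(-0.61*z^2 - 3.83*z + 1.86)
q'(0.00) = 0.34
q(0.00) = 0.33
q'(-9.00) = -0.22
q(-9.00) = -0.49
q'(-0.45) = 0.06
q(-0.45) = 0.26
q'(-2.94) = -0.07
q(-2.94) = 0.32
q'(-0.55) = 0.04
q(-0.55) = 0.26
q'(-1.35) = -0.02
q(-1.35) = 0.25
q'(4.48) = -0.00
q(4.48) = 0.08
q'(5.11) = -0.00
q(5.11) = 0.08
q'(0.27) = 2.20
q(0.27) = 0.57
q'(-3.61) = -0.11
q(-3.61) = 0.38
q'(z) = (0.62 - 0.65*z)*(1.22*z + 3.83)/(-0.61*z^2 - 3.83*z + 1.86)^2 - 0.65/(-0.61*z^2 - 3.83*z + 1.86)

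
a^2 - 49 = (a - 7)*(a + 7)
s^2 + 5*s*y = s*(s + 5*y)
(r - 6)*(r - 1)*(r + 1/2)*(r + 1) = r^4 - 11*r^3/2 - 4*r^2 + 11*r/2 + 3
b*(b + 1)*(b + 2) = b^3 + 3*b^2 + 2*b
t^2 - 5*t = t*(t - 5)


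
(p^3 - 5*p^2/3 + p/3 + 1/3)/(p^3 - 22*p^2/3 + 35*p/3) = (3*p^3 - 5*p^2 + p + 1)/(p*(3*p^2 - 22*p + 35))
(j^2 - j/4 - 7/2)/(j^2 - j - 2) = (j + 7/4)/(j + 1)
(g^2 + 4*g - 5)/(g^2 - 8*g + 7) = (g + 5)/(g - 7)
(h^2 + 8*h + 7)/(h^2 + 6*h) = (h^2 + 8*h + 7)/(h*(h + 6))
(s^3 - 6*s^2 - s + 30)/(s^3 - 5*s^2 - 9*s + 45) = (s + 2)/(s + 3)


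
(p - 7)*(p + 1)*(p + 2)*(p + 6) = p^4 + 2*p^3 - 43*p^2 - 128*p - 84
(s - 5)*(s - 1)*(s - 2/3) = s^3 - 20*s^2/3 + 9*s - 10/3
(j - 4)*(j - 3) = j^2 - 7*j + 12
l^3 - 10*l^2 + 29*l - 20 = (l - 5)*(l - 4)*(l - 1)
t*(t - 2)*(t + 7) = t^3 + 5*t^2 - 14*t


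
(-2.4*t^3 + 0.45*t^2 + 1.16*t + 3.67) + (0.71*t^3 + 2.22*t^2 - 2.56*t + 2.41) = -1.69*t^3 + 2.67*t^2 - 1.4*t + 6.08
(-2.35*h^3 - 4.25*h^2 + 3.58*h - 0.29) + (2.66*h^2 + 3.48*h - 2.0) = -2.35*h^3 - 1.59*h^2 + 7.06*h - 2.29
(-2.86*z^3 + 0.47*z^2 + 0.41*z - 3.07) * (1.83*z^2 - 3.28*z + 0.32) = -5.2338*z^5 + 10.2409*z^4 - 1.7065*z^3 - 6.8125*z^2 + 10.2008*z - 0.9824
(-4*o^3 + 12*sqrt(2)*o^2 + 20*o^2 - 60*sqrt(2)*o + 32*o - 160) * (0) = 0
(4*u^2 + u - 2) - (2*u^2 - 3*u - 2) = 2*u^2 + 4*u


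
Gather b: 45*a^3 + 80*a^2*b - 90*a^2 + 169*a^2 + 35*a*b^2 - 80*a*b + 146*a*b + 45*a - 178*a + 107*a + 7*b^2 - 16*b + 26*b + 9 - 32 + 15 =45*a^3 + 79*a^2 - 26*a + b^2*(35*a + 7) + b*(80*a^2 + 66*a + 10) - 8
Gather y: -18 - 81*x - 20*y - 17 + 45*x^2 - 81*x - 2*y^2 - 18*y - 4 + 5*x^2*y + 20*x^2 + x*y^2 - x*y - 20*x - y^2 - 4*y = 65*x^2 - 182*x + y^2*(x - 3) + y*(5*x^2 - x - 42) - 39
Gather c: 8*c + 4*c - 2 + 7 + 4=12*c + 9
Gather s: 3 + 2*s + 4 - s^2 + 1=-s^2 + 2*s + 8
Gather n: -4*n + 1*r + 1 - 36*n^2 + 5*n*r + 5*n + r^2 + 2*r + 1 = -36*n^2 + n*(5*r + 1) + r^2 + 3*r + 2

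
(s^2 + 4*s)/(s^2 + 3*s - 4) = s/(s - 1)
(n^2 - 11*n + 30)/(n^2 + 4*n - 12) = (n^2 - 11*n + 30)/(n^2 + 4*n - 12)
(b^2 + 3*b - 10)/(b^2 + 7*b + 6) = (b^2 + 3*b - 10)/(b^2 + 7*b + 6)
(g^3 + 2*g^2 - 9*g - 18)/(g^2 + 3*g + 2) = (g^2 - 9)/(g + 1)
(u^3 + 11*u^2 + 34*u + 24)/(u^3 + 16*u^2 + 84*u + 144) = (u + 1)/(u + 6)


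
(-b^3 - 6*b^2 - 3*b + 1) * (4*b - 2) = -4*b^4 - 22*b^3 + 10*b - 2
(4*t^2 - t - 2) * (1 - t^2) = -4*t^4 + t^3 + 6*t^2 - t - 2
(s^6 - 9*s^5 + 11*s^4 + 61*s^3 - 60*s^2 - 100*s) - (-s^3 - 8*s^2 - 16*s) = s^6 - 9*s^5 + 11*s^4 + 62*s^3 - 52*s^2 - 84*s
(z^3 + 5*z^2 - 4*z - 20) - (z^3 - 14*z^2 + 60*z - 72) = 19*z^2 - 64*z + 52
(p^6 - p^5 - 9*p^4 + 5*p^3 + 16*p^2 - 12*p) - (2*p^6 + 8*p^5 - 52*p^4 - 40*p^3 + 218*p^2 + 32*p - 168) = -p^6 - 9*p^5 + 43*p^4 + 45*p^3 - 202*p^2 - 44*p + 168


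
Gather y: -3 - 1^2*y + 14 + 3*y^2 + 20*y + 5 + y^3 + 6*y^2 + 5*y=y^3 + 9*y^2 + 24*y + 16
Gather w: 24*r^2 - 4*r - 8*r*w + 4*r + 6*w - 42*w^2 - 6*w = 24*r^2 - 8*r*w - 42*w^2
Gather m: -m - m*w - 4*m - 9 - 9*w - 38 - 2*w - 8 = m*(-w - 5) - 11*w - 55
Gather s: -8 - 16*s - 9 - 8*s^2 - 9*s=-8*s^2 - 25*s - 17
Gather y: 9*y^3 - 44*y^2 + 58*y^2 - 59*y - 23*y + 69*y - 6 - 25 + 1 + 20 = 9*y^3 + 14*y^2 - 13*y - 10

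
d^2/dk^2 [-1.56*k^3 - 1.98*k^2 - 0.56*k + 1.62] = -9.36*k - 3.96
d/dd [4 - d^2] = -2*d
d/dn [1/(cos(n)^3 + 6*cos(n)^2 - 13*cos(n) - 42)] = (3*cos(n)^2 + 12*cos(n) - 13)*sin(n)/(cos(n)^3 + 6*cos(n)^2 - 13*cos(n) - 42)^2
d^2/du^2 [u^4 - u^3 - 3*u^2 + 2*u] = 12*u^2 - 6*u - 6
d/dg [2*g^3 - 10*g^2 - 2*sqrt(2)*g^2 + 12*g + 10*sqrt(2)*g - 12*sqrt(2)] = 6*g^2 - 20*g - 4*sqrt(2)*g + 12 + 10*sqrt(2)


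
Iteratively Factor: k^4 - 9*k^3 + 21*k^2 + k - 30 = (k - 3)*(k^3 - 6*k^2 + 3*k + 10) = (k - 3)*(k + 1)*(k^2 - 7*k + 10) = (k - 5)*(k - 3)*(k + 1)*(k - 2)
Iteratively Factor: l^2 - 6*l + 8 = (l - 4)*(l - 2)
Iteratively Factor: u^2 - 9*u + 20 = (u - 4)*(u - 5)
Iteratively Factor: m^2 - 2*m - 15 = (m - 5)*(m + 3)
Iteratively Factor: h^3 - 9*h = (h)*(h^2 - 9) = h*(h + 3)*(h - 3)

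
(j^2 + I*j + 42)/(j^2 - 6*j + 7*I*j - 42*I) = (j - 6*I)/(j - 6)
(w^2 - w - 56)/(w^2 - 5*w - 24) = (w + 7)/(w + 3)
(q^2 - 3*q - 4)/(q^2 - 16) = (q + 1)/(q + 4)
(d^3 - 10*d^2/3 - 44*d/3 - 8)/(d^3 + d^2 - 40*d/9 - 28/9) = 3*(d^2 - 4*d - 12)/(3*d^2 + d - 14)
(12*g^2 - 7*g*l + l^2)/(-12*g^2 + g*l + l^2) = (-4*g + l)/(4*g + l)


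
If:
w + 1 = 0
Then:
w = -1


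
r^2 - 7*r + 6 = (r - 6)*(r - 1)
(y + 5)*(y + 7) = y^2 + 12*y + 35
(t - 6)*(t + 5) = t^2 - t - 30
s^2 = s^2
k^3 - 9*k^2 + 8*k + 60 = (k - 6)*(k - 5)*(k + 2)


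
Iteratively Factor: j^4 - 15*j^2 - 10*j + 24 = (j + 2)*(j^3 - 2*j^2 - 11*j + 12) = (j - 1)*(j + 2)*(j^2 - j - 12) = (j - 1)*(j + 2)*(j + 3)*(j - 4)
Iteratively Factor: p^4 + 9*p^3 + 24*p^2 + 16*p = (p + 1)*(p^3 + 8*p^2 + 16*p) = (p + 1)*(p + 4)*(p^2 + 4*p) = (p + 1)*(p + 4)^2*(p)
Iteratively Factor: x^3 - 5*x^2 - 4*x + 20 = (x + 2)*(x^2 - 7*x + 10) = (x - 5)*(x + 2)*(x - 2)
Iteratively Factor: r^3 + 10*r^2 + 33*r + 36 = (r + 3)*(r^2 + 7*r + 12) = (r + 3)*(r + 4)*(r + 3)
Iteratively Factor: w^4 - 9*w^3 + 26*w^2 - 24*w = (w - 3)*(w^3 - 6*w^2 + 8*w) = w*(w - 3)*(w^2 - 6*w + 8) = w*(w - 4)*(w - 3)*(w - 2)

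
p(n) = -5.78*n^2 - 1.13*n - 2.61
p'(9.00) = -105.17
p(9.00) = -480.96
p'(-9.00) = 102.91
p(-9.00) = -460.62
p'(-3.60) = 40.49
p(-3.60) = -73.45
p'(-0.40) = 3.49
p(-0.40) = -3.08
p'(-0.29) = 2.22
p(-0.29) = -2.77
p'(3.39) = -40.32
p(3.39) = -72.87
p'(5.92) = -69.57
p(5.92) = -211.87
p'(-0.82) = 8.35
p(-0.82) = -5.57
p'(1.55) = -19.05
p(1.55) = -18.25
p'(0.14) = -2.75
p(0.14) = -2.88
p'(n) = -11.56*n - 1.13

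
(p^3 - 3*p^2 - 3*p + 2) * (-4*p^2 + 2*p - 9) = -4*p^5 + 14*p^4 - 3*p^3 + 13*p^2 + 31*p - 18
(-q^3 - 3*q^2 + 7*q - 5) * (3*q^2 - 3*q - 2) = -3*q^5 - 6*q^4 + 32*q^3 - 30*q^2 + q + 10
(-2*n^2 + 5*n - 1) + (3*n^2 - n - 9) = n^2 + 4*n - 10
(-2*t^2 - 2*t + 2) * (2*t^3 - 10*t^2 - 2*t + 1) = -4*t^5 + 16*t^4 + 28*t^3 - 18*t^2 - 6*t + 2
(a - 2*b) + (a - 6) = 2*a - 2*b - 6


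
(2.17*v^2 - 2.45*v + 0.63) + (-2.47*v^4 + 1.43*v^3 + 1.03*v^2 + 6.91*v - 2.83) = -2.47*v^4 + 1.43*v^3 + 3.2*v^2 + 4.46*v - 2.2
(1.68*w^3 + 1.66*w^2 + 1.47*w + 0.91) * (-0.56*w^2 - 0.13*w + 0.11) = -0.9408*w^5 - 1.148*w^4 - 0.8542*w^3 - 0.5181*w^2 + 0.0434*w + 0.1001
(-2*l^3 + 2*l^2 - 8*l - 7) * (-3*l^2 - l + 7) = 6*l^5 - 4*l^4 + 8*l^3 + 43*l^2 - 49*l - 49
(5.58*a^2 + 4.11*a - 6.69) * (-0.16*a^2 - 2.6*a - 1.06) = -0.8928*a^4 - 15.1656*a^3 - 15.5304*a^2 + 13.0374*a + 7.0914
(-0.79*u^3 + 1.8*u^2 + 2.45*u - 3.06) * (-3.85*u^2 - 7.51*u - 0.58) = 3.0415*u^5 - 0.997100000000001*u^4 - 22.4923*u^3 - 7.6625*u^2 + 21.5596*u + 1.7748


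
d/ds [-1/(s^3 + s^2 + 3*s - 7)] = (3*s^2 + 2*s + 3)/(s^3 + s^2 + 3*s - 7)^2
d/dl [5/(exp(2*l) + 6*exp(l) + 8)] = 10*(-exp(l) - 3)*exp(l)/(exp(2*l) + 6*exp(l) + 8)^2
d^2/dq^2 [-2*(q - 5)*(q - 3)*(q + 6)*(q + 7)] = -24*q^2 - 60*q + 188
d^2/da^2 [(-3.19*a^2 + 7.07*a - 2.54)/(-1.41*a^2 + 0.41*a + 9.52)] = (-7.105427357601e-15*a^4 - 24.423456*a^3 + 287.218692*a^2 - 578.222388*a + 702.457004)/(2.803221*a^6 - 2.445363*a^5 - 56.069073*a^4 + 32.952151*a^3 + 378.565656*a^2 - 111.475392*a - 862.801408)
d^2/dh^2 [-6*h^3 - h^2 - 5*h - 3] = -36*h - 2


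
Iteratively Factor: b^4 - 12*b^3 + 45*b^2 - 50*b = (b)*(b^3 - 12*b^2 + 45*b - 50) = b*(b - 2)*(b^2 - 10*b + 25) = b*(b - 5)*(b - 2)*(b - 5)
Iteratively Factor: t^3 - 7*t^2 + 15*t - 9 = (t - 3)*(t^2 - 4*t + 3) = (t - 3)^2*(t - 1)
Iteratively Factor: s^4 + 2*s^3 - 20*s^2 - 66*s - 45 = (s + 3)*(s^3 - s^2 - 17*s - 15) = (s + 3)^2*(s^2 - 4*s - 5) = (s + 1)*(s + 3)^2*(s - 5)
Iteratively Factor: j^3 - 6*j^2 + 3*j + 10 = (j - 2)*(j^2 - 4*j - 5) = (j - 2)*(j + 1)*(j - 5)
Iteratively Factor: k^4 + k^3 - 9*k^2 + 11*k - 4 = (k - 1)*(k^3 + 2*k^2 - 7*k + 4) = (k - 1)^2*(k^2 + 3*k - 4) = (k - 1)^3*(k + 4)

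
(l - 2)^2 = l^2 - 4*l + 4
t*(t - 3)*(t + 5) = t^3 + 2*t^2 - 15*t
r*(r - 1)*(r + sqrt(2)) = r^3 - r^2 + sqrt(2)*r^2 - sqrt(2)*r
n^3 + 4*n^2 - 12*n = n*(n - 2)*(n + 6)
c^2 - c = c*(c - 1)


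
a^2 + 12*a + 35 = (a + 5)*(a + 7)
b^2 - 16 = (b - 4)*(b + 4)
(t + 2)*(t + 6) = t^2 + 8*t + 12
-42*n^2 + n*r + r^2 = (-6*n + r)*(7*n + r)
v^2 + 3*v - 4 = (v - 1)*(v + 4)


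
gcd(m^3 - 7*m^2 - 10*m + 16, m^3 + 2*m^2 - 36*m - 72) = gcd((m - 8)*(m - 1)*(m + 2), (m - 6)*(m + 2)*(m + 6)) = m + 2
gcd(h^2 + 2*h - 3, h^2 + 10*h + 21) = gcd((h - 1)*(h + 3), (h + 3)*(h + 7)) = h + 3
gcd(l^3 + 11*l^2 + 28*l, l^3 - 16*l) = l^2 + 4*l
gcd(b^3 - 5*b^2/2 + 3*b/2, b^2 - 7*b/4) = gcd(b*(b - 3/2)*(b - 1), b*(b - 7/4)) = b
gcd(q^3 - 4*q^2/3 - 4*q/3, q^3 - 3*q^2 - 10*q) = q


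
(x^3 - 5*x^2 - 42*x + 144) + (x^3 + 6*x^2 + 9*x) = 2*x^3 + x^2 - 33*x + 144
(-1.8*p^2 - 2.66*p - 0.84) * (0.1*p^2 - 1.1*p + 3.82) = -0.18*p^4 + 1.714*p^3 - 4.034*p^2 - 9.2372*p - 3.2088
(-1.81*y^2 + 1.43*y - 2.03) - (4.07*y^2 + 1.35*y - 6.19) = -5.88*y^2 + 0.0799999999999998*y + 4.16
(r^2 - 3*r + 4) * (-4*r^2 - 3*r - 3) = -4*r^4 + 9*r^3 - 10*r^2 - 3*r - 12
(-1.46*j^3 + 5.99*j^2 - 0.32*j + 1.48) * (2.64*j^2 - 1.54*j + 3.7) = -3.8544*j^5 + 18.062*j^4 - 15.4714*j^3 + 26.563*j^2 - 3.4632*j + 5.476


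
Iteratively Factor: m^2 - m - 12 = (m - 4)*(m + 3)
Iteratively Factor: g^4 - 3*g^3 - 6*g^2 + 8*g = (g - 4)*(g^3 + g^2 - 2*g) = (g - 4)*(g - 1)*(g^2 + 2*g) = (g - 4)*(g - 1)*(g + 2)*(g)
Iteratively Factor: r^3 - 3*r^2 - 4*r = (r + 1)*(r^2 - 4*r) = (r - 4)*(r + 1)*(r)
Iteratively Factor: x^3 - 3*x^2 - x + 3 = (x - 1)*(x^2 - 2*x - 3) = (x - 1)*(x + 1)*(x - 3)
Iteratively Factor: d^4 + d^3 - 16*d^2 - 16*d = (d + 4)*(d^3 - 3*d^2 - 4*d) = (d - 4)*(d + 4)*(d^2 + d) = d*(d - 4)*(d + 4)*(d + 1)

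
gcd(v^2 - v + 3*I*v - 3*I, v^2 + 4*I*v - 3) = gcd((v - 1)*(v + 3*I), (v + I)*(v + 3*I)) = v + 3*I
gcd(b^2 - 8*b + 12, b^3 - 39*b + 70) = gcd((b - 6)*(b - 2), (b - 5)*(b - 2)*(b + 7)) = b - 2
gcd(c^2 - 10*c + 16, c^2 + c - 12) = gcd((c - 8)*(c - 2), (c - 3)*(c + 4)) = 1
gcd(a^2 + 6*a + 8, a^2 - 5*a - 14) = a + 2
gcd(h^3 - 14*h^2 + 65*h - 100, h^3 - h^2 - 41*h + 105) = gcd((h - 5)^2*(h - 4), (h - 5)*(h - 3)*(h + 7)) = h - 5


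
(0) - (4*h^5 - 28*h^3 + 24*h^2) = -4*h^5 + 28*h^3 - 24*h^2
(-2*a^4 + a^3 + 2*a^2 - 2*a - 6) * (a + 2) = -2*a^5 - 3*a^4 + 4*a^3 + 2*a^2 - 10*a - 12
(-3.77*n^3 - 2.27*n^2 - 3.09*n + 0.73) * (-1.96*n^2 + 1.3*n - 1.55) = 7.3892*n^5 - 0.4518*n^4 + 8.9489*n^3 - 1.9293*n^2 + 5.7385*n - 1.1315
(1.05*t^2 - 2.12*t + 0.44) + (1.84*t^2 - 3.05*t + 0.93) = 2.89*t^2 - 5.17*t + 1.37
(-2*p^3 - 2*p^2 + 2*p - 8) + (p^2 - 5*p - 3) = -2*p^3 - p^2 - 3*p - 11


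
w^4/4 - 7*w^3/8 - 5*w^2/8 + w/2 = w*(w/4 + 1/4)*(w - 4)*(w - 1/2)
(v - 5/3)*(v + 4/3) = v^2 - v/3 - 20/9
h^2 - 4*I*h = h*(h - 4*I)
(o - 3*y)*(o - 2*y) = o^2 - 5*o*y + 6*y^2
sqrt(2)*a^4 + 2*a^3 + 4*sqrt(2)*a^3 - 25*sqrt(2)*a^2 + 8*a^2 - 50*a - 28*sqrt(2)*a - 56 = (a - 4)*(a + 7)*(a + sqrt(2))*(sqrt(2)*a + sqrt(2))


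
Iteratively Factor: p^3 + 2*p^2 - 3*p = (p - 1)*(p^2 + 3*p) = p*(p - 1)*(p + 3)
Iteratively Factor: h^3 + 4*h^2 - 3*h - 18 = (h - 2)*(h^2 + 6*h + 9) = (h - 2)*(h + 3)*(h + 3)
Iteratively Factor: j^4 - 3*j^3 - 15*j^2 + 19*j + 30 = (j + 3)*(j^3 - 6*j^2 + 3*j + 10) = (j + 1)*(j + 3)*(j^2 - 7*j + 10) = (j - 2)*(j + 1)*(j + 3)*(j - 5)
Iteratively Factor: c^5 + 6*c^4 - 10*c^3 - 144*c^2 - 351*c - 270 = (c - 5)*(c^4 + 11*c^3 + 45*c^2 + 81*c + 54) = (c - 5)*(c + 2)*(c^3 + 9*c^2 + 27*c + 27) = (c - 5)*(c + 2)*(c + 3)*(c^2 + 6*c + 9) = (c - 5)*(c + 2)*(c + 3)^2*(c + 3)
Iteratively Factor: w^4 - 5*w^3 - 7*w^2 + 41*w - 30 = (w - 2)*(w^3 - 3*w^2 - 13*w + 15) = (w - 2)*(w - 1)*(w^2 - 2*w - 15) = (w - 2)*(w - 1)*(w + 3)*(w - 5)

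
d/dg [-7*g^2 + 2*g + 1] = 2 - 14*g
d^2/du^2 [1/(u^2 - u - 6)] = 2*(u^2 - u - (2*u - 1)^2 - 6)/(-u^2 + u + 6)^3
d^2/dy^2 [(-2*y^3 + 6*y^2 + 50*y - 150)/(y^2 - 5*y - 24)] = 12*(-3*y^3 - 123*y^2 + 399*y - 1649)/(y^6 - 15*y^5 + 3*y^4 + 595*y^3 - 72*y^2 - 8640*y - 13824)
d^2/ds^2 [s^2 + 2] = 2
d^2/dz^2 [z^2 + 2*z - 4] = 2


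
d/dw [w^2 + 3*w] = 2*w + 3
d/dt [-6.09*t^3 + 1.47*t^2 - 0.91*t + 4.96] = -18.27*t^2 + 2.94*t - 0.91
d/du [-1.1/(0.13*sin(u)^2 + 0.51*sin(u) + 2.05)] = (0.286*sin(u) + 0.561)*cos(u)/(0.13*sin(u)^2 + 0.51*sin(u) + 2.05)^2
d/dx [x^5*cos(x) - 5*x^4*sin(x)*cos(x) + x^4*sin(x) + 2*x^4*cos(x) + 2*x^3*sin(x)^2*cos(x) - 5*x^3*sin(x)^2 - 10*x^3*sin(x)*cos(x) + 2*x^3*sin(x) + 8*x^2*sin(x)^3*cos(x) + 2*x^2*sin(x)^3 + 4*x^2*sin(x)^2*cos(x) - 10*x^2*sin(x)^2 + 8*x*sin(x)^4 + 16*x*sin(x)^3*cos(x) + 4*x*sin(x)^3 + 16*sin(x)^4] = -x^5*sin(x) + 10*x^4*sin(x)^2 - 2*x^4*sin(x) + 6*x^4*cos(x) - 5*x^4 - 6*x^3*sin(x)^3 + 20*x^3*sin(x)^2 - 30*x^3*sin(x)*cos(x) + 8*x^3*sin(x) + 10*x^3*cos(x) - 10*x^3 - 32*x^2*sin(x)^4 + 12*sqrt(2)*x^2*sin(x)^2*cos(x + pi/4) + 9*x^2*sin(x)^2 - 50*x^2*sin(x)*cos(x) + 14*x^2*sin(x) - 64*x*sin(x)^4 + 48*x*sin(x)^3*cos(x) + 4*x*sin(x)^3 + 20*x*sin(x)^2*cos(x) + 28*x*sin(x)^2 + 8*sin(x)^4 + 80*sin(x)^3*cos(x) + 4*sin(x)^3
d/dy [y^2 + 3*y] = 2*y + 3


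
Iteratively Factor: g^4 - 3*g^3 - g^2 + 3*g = (g - 3)*(g^3 - g) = (g - 3)*(g + 1)*(g^2 - g) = (g - 3)*(g - 1)*(g + 1)*(g)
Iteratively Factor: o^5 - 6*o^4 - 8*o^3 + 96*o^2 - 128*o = (o - 2)*(o^4 - 4*o^3 - 16*o^2 + 64*o) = o*(o - 2)*(o^3 - 4*o^2 - 16*o + 64) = o*(o - 2)*(o + 4)*(o^2 - 8*o + 16) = o*(o - 4)*(o - 2)*(o + 4)*(o - 4)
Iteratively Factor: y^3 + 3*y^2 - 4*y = (y - 1)*(y^2 + 4*y) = y*(y - 1)*(y + 4)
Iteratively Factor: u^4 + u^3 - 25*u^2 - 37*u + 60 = (u - 1)*(u^3 + 2*u^2 - 23*u - 60) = (u - 1)*(u + 3)*(u^2 - u - 20) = (u - 5)*(u - 1)*(u + 3)*(u + 4)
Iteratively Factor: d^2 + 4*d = (d + 4)*(d)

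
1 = 1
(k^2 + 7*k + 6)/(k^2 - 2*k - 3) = (k + 6)/(k - 3)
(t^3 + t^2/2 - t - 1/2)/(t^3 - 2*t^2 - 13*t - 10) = (2*t^2 - t - 1)/(2*(t^2 - 3*t - 10))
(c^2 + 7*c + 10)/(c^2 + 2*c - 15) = (c + 2)/(c - 3)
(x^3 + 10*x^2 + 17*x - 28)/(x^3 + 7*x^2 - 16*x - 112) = (x - 1)/(x - 4)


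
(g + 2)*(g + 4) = g^2 + 6*g + 8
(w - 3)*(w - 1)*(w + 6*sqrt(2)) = w^3 - 4*w^2 + 6*sqrt(2)*w^2 - 24*sqrt(2)*w + 3*w + 18*sqrt(2)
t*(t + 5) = t^2 + 5*t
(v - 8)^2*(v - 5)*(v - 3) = v^4 - 24*v^3 + 207*v^2 - 752*v + 960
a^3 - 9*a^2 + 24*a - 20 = (a - 5)*(a - 2)^2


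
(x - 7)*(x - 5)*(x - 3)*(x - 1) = x^4 - 16*x^3 + 86*x^2 - 176*x + 105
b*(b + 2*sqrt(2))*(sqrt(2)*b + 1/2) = sqrt(2)*b^3 + 9*b^2/2 + sqrt(2)*b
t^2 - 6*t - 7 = (t - 7)*(t + 1)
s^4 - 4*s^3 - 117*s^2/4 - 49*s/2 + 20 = (s - 8)*(s - 1/2)*(s + 2)*(s + 5/2)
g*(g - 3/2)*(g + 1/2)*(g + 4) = g^4 + 3*g^3 - 19*g^2/4 - 3*g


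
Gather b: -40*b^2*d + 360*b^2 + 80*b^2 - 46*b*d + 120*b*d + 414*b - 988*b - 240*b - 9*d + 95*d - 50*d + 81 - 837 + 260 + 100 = b^2*(440 - 40*d) + b*(74*d - 814) + 36*d - 396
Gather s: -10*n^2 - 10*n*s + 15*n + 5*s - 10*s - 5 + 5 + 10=-10*n^2 + 15*n + s*(-10*n - 5) + 10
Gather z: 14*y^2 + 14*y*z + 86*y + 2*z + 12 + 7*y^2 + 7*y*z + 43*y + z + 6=21*y^2 + 129*y + z*(21*y + 3) + 18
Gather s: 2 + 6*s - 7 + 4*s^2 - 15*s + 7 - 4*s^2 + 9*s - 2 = 0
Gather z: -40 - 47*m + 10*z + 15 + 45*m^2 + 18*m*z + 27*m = 45*m^2 - 20*m + z*(18*m + 10) - 25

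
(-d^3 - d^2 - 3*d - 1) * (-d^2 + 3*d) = d^5 - 2*d^4 - 8*d^2 - 3*d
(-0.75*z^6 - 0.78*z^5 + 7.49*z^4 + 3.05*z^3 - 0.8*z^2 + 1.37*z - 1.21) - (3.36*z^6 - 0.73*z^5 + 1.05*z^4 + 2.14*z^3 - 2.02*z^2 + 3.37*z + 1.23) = -4.11*z^6 - 0.05*z^5 + 6.44*z^4 + 0.91*z^3 + 1.22*z^2 - 2.0*z - 2.44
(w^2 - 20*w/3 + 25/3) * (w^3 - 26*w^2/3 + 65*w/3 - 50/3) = w^5 - 46*w^4/3 + 790*w^3/9 - 700*w^2/3 + 875*w/3 - 1250/9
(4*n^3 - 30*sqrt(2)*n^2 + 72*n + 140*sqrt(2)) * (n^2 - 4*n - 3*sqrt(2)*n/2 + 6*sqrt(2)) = 4*n^5 - 36*sqrt(2)*n^4 - 16*n^4 + 162*n^3 + 144*sqrt(2)*n^3 - 648*n^2 + 32*sqrt(2)*n^2 - 420*n - 128*sqrt(2)*n + 1680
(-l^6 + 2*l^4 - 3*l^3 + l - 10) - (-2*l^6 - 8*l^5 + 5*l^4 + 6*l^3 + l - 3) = l^6 + 8*l^5 - 3*l^4 - 9*l^3 - 7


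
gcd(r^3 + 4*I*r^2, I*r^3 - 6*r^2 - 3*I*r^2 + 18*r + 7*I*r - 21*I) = 1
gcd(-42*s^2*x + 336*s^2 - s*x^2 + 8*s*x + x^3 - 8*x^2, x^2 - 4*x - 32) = x - 8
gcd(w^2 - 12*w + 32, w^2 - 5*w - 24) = w - 8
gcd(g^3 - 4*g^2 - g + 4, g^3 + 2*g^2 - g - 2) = g^2 - 1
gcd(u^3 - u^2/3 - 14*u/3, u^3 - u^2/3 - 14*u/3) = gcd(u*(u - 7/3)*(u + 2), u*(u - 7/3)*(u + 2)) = u^3 - u^2/3 - 14*u/3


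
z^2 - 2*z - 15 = (z - 5)*(z + 3)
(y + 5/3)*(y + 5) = y^2 + 20*y/3 + 25/3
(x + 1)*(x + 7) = x^2 + 8*x + 7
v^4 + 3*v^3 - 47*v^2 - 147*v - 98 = (v - 7)*(v + 1)*(v + 2)*(v + 7)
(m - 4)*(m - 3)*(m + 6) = m^3 - m^2 - 30*m + 72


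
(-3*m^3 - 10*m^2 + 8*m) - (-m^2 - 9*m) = -3*m^3 - 9*m^2 + 17*m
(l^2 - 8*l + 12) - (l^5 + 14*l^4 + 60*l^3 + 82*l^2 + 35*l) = -l^5 - 14*l^4 - 60*l^3 - 81*l^2 - 43*l + 12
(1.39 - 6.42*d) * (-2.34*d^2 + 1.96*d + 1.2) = 15.0228*d^3 - 15.8358*d^2 - 4.9796*d + 1.668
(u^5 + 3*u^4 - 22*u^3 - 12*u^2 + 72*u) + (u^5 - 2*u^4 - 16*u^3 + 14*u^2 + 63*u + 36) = 2*u^5 + u^4 - 38*u^3 + 2*u^2 + 135*u + 36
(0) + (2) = 2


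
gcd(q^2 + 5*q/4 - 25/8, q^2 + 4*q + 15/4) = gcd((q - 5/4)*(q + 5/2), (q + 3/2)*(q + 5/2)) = q + 5/2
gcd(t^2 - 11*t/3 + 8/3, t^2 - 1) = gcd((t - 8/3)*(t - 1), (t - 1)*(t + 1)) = t - 1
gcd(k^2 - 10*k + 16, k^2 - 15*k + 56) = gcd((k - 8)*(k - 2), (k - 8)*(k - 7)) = k - 8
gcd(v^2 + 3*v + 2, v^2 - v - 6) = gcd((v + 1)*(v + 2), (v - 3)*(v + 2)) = v + 2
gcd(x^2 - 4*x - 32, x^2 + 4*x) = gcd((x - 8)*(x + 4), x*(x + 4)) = x + 4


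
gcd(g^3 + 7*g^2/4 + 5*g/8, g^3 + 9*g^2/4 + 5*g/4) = g^2 + 5*g/4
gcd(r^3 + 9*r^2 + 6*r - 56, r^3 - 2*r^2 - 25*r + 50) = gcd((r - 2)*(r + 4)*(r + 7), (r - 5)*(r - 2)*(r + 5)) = r - 2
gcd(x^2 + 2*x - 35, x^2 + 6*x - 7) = x + 7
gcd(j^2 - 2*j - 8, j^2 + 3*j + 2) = j + 2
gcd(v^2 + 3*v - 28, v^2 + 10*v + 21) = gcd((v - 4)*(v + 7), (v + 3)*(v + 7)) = v + 7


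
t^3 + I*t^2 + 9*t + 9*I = (t - 3*I)*(t + I)*(t + 3*I)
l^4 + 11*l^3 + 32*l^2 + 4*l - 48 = (l - 1)*(l + 2)*(l + 4)*(l + 6)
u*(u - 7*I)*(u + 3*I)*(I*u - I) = I*u^4 + 4*u^3 - I*u^3 - 4*u^2 + 21*I*u^2 - 21*I*u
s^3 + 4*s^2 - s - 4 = (s - 1)*(s + 1)*(s + 4)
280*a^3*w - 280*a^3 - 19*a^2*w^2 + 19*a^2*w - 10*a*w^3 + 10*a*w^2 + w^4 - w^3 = (-8*a + w)*(-7*a + w)*(5*a + w)*(w - 1)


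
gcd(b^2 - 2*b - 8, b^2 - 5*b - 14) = b + 2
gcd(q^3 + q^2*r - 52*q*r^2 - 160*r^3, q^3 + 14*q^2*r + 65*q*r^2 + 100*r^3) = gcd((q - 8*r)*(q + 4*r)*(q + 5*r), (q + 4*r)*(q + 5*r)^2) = q^2 + 9*q*r + 20*r^2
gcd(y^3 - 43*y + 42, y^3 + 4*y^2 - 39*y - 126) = y^2 + y - 42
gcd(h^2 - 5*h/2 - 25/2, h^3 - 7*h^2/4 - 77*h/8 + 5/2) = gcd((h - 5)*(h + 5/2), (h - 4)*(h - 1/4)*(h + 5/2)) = h + 5/2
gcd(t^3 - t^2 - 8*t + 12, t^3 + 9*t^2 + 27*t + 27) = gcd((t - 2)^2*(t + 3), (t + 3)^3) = t + 3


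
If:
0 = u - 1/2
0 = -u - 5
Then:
No Solution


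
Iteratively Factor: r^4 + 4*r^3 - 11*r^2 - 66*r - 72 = (r + 2)*(r^3 + 2*r^2 - 15*r - 36) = (r + 2)*(r + 3)*(r^2 - r - 12) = (r + 2)*(r + 3)^2*(r - 4)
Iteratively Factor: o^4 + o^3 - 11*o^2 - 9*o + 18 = (o + 3)*(o^3 - 2*o^2 - 5*o + 6) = (o - 1)*(o + 3)*(o^2 - o - 6) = (o - 3)*(o - 1)*(o + 3)*(o + 2)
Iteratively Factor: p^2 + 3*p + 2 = (p + 1)*(p + 2)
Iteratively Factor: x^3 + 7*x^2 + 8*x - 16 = (x - 1)*(x^2 + 8*x + 16) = (x - 1)*(x + 4)*(x + 4)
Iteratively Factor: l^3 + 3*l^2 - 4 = (l + 2)*(l^2 + l - 2) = (l + 2)^2*(l - 1)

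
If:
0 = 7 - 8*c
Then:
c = 7/8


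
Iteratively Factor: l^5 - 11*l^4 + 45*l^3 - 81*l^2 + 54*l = (l - 3)*(l^4 - 8*l^3 + 21*l^2 - 18*l) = (l - 3)^2*(l^3 - 5*l^2 + 6*l) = (l - 3)^2*(l - 2)*(l^2 - 3*l) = l*(l - 3)^2*(l - 2)*(l - 3)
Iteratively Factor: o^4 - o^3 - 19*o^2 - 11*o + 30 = (o - 1)*(o^3 - 19*o - 30) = (o - 5)*(o - 1)*(o^2 + 5*o + 6) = (o - 5)*(o - 1)*(o + 2)*(o + 3)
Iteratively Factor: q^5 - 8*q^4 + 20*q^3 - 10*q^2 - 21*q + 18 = (q - 1)*(q^4 - 7*q^3 + 13*q^2 + 3*q - 18) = (q - 2)*(q - 1)*(q^3 - 5*q^2 + 3*q + 9) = (q - 3)*(q - 2)*(q - 1)*(q^2 - 2*q - 3) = (q - 3)*(q - 2)*(q - 1)*(q + 1)*(q - 3)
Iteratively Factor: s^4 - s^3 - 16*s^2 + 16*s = (s - 1)*(s^3 - 16*s) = s*(s - 1)*(s^2 - 16) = s*(s - 1)*(s + 4)*(s - 4)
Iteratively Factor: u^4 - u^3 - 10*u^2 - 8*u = (u + 1)*(u^3 - 2*u^2 - 8*u) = (u - 4)*(u + 1)*(u^2 + 2*u) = (u - 4)*(u + 1)*(u + 2)*(u)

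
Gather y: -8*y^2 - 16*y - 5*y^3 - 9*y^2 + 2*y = -5*y^3 - 17*y^2 - 14*y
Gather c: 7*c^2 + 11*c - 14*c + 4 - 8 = 7*c^2 - 3*c - 4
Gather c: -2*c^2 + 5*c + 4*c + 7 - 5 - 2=-2*c^2 + 9*c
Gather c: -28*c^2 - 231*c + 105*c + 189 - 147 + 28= -28*c^2 - 126*c + 70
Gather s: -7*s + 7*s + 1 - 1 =0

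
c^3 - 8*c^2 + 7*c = c*(c - 7)*(c - 1)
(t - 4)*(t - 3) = t^2 - 7*t + 12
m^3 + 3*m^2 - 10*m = m*(m - 2)*(m + 5)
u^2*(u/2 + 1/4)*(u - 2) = u^4/2 - 3*u^3/4 - u^2/2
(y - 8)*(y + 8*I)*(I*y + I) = I*y^3 - 8*y^2 - 7*I*y^2 + 56*y - 8*I*y + 64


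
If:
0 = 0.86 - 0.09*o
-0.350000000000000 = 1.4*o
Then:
No Solution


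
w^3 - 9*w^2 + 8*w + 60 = (w - 6)*(w - 5)*(w + 2)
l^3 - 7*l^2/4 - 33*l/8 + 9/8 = (l - 3)*(l - 1/4)*(l + 3/2)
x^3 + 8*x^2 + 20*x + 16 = (x + 2)^2*(x + 4)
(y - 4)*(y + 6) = y^2 + 2*y - 24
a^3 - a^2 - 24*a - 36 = (a - 6)*(a + 2)*(a + 3)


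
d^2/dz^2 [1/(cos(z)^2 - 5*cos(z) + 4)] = (-4*sin(z)^4 + 11*sin(z)^2 - 155*cos(z)/4 + 15*cos(3*z)/4 + 35)/((cos(z) - 4)^3*(cos(z) - 1)^3)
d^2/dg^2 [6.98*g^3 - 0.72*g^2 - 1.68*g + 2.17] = 41.88*g - 1.44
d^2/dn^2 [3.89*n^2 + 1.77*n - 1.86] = 7.78000000000000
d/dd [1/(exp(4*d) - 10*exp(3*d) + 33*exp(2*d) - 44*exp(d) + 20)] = (-4*exp(3*d) + 30*exp(2*d) - 66*exp(d) + 44)*exp(d)/(exp(4*d) - 10*exp(3*d) + 33*exp(2*d) - 44*exp(d) + 20)^2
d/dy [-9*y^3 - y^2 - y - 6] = -27*y^2 - 2*y - 1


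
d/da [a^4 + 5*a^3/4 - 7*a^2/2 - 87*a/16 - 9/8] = 4*a^3 + 15*a^2/4 - 7*a - 87/16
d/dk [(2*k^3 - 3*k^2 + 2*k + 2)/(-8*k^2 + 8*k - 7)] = 2*(-8*k^4 + 16*k^3 - 25*k^2 + 37*k - 15)/(64*k^4 - 128*k^3 + 176*k^2 - 112*k + 49)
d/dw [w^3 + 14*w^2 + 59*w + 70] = 3*w^2 + 28*w + 59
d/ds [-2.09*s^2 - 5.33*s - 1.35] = -4.18*s - 5.33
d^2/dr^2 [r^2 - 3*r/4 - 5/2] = 2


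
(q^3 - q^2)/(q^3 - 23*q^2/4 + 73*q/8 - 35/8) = 8*q^2/(8*q^2 - 38*q + 35)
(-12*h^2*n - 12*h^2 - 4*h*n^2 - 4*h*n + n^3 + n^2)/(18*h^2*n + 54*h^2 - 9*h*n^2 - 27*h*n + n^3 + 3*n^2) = (-2*h*n - 2*h - n^2 - n)/(3*h*n + 9*h - n^2 - 3*n)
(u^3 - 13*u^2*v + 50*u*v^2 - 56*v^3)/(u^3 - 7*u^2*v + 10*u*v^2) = (u^2 - 11*u*v + 28*v^2)/(u*(u - 5*v))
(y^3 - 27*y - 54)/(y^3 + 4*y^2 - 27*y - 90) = (y^2 - 3*y - 18)/(y^2 + y - 30)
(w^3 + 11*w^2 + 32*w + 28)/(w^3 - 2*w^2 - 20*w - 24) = (w + 7)/(w - 6)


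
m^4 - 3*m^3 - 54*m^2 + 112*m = m*(m - 8)*(m - 2)*(m + 7)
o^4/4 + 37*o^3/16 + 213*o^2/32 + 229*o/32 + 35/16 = (o/4 + 1/2)*(o + 1/2)*(o + 7/4)*(o + 5)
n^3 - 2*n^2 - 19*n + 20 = (n - 5)*(n - 1)*(n + 4)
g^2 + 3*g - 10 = (g - 2)*(g + 5)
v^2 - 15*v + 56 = (v - 8)*(v - 7)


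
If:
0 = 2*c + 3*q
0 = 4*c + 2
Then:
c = -1/2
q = 1/3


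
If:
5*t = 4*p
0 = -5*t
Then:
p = 0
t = 0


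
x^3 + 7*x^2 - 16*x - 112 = (x - 4)*(x + 4)*(x + 7)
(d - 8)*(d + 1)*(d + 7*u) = d^3 + 7*d^2*u - 7*d^2 - 49*d*u - 8*d - 56*u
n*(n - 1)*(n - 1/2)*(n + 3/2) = n^4 - 7*n^2/4 + 3*n/4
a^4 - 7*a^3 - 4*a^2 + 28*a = a*(a - 7)*(a - 2)*(a + 2)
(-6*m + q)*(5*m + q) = -30*m^2 - m*q + q^2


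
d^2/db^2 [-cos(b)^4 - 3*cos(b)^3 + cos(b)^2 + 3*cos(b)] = -3*cos(b)/4 + 4*cos(2*b)^2 + 27*cos(3*b)/4 - 2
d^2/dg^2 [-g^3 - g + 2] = -6*g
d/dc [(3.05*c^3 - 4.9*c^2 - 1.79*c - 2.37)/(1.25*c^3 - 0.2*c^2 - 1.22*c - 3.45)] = (-1.77635683940025e-15*c^5 + 5.515*c^4 - 2.967*c^3 - 17.06*c^2 + 32.862*c + 3.2841)/(1.5625*c^6 - 0.5*c^5 - 3.01*c^4 - 8.137*c^3 + 2.8684*c^2 + 8.418*c + 11.9025)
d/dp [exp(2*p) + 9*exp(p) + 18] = (2*exp(p) + 9)*exp(p)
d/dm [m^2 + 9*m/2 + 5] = 2*m + 9/2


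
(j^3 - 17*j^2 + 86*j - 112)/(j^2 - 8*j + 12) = (j^2 - 15*j + 56)/(j - 6)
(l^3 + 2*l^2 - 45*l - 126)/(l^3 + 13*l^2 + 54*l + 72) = (l - 7)/(l + 4)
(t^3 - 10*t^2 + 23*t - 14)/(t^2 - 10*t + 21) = (t^2 - 3*t + 2)/(t - 3)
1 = 1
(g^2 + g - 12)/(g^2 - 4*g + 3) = (g + 4)/(g - 1)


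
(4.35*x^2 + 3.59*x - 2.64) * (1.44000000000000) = 6.264*x^2 + 5.1696*x - 3.8016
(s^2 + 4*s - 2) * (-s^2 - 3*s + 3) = -s^4 - 7*s^3 - 7*s^2 + 18*s - 6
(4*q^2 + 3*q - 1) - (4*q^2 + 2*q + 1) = q - 2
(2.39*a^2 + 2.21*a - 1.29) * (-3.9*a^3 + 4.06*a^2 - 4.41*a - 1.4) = -9.321*a^5 + 1.0844*a^4 + 3.4637*a^3 - 18.3295*a^2 + 2.5949*a + 1.806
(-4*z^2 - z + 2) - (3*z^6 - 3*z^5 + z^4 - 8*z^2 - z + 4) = -3*z^6 + 3*z^5 - z^4 + 4*z^2 - 2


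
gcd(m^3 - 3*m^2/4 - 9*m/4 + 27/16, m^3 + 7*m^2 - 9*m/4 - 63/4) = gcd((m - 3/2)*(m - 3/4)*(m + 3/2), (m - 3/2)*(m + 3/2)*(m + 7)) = m^2 - 9/4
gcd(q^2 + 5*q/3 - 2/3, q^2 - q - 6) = q + 2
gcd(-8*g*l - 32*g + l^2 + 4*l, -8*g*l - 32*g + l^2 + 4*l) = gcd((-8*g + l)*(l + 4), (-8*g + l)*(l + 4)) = 8*g*l + 32*g - l^2 - 4*l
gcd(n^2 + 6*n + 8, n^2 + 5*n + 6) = n + 2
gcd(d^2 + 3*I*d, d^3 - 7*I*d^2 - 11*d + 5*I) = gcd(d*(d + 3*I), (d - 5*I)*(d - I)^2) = 1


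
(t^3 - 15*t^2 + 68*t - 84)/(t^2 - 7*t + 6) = (t^2 - 9*t + 14)/(t - 1)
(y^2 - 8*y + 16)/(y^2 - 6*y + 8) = (y - 4)/(y - 2)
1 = 1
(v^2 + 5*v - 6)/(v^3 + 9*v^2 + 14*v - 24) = 1/(v + 4)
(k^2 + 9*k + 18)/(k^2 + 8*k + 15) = (k + 6)/(k + 5)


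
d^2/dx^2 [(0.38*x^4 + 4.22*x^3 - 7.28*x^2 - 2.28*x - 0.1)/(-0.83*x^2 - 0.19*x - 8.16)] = (-0.523564*x^6 - 0.359556000000001*x^5 - 15.524292*x^4 + 48.276588*x^3 - 638.309028*x^2 - 1778.504676*x + 961.069172)/(0.571787*x^6 + 0.392673*x^5 + 16.954161*x^4 + 7.727851*x^3 + 166.681872*x^2 + 37.953792*x + 543.338496)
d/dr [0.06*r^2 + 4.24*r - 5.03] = 0.12*r + 4.24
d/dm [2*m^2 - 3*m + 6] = 4*m - 3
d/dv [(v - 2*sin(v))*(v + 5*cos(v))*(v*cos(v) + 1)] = -(v - 2*sin(v))*(v + 5*cos(v))*(v*sin(v) - cos(v)) - (v - 2*sin(v))*(v*cos(v) + 1)*(5*sin(v) - 1) - (v + 5*cos(v))*(v*cos(v) + 1)*(2*cos(v) - 1)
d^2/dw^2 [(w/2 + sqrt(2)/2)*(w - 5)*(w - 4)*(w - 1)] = 6*w^2 - 30*w + 3*sqrt(2)*w - 10*sqrt(2) + 29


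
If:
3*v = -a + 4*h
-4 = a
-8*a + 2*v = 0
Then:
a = -4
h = -13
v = -16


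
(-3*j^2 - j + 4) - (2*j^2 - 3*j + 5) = -5*j^2 + 2*j - 1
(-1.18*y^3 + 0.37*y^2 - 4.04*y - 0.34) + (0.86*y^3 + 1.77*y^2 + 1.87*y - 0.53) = -0.32*y^3 + 2.14*y^2 - 2.17*y - 0.87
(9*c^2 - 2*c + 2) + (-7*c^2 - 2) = 2*c^2 - 2*c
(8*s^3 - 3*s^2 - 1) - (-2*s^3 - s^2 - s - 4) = 10*s^3 - 2*s^2 + s + 3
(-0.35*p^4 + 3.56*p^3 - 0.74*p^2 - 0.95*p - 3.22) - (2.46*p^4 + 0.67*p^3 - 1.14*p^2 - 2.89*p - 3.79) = -2.81*p^4 + 2.89*p^3 + 0.4*p^2 + 1.94*p + 0.57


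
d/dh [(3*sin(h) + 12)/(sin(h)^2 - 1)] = 3*(-8*sin(h) + cos(h)^2 - 2)/cos(h)^3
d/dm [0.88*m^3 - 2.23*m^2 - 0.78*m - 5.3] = 2.64*m^2 - 4.46*m - 0.78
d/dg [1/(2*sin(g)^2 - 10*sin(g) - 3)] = 2*(5 - 2*sin(g))*cos(g)/(10*sin(g) + cos(2*g) + 2)^2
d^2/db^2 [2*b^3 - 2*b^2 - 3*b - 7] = 12*b - 4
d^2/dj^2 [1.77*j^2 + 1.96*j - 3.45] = 3.54000000000000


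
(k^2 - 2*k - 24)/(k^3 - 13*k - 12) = (-k^2 + 2*k + 24)/(-k^3 + 13*k + 12)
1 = 1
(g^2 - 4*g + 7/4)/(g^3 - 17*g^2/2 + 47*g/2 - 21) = (g - 1/2)/(g^2 - 5*g + 6)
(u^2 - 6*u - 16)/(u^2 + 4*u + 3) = (u^2 - 6*u - 16)/(u^2 + 4*u + 3)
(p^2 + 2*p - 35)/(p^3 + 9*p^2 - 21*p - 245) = 1/(p + 7)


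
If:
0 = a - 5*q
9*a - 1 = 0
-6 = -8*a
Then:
No Solution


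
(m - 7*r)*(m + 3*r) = m^2 - 4*m*r - 21*r^2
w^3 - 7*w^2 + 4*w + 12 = (w - 6)*(w - 2)*(w + 1)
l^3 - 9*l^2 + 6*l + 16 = (l - 8)*(l - 2)*(l + 1)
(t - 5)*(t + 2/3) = t^2 - 13*t/3 - 10/3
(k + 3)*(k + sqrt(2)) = k^2 + sqrt(2)*k + 3*k + 3*sqrt(2)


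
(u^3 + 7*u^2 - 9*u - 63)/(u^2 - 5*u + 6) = (u^2 + 10*u + 21)/(u - 2)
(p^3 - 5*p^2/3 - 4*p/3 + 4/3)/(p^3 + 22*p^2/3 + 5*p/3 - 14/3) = (p - 2)/(p + 7)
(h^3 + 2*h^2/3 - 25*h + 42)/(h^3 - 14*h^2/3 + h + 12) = (3*h^2 + 11*h - 42)/(3*h^2 - 5*h - 12)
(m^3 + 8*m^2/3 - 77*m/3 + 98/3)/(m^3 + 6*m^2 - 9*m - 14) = (m - 7/3)/(m + 1)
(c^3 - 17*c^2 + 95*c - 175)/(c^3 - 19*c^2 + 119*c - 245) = (c - 5)/(c - 7)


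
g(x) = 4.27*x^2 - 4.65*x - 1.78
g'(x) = 8.54*x - 4.65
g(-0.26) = -0.28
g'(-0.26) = -6.87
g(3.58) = 36.30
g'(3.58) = 25.92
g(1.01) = -2.12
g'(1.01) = 3.98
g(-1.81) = 20.63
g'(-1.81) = -20.11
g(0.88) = -2.57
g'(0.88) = 2.87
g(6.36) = 141.37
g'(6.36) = 49.66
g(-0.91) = 5.99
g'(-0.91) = -12.42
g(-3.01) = 50.90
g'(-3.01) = -30.36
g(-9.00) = 385.94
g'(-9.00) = -81.51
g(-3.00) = 50.60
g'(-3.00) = -30.27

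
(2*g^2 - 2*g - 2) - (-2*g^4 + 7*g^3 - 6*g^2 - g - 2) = 2*g^4 - 7*g^3 + 8*g^2 - g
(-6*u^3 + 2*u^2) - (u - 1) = -6*u^3 + 2*u^2 - u + 1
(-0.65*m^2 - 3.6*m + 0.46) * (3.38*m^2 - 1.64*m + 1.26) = -2.197*m^4 - 11.102*m^3 + 6.6398*m^2 - 5.2904*m + 0.5796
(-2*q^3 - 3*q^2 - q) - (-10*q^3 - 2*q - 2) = 8*q^3 - 3*q^2 + q + 2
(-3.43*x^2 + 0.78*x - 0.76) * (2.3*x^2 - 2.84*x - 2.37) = -7.889*x^4 + 11.5352*x^3 + 4.1659*x^2 + 0.3098*x + 1.8012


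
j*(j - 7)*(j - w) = j^3 - j^2*w - 7*j^2 + 7*j*w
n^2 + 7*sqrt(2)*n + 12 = (n + sqrt(2))*(n + 6*sqrt(2))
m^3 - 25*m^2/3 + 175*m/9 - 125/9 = (m - 5)*(m - 5/3)^2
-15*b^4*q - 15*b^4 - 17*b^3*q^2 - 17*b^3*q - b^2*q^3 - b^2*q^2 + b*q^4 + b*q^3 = (-5*b + q)*(b + q)*(3*b + q)*(b*q + b)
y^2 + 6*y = y*(y + 6)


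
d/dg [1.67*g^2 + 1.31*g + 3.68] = 3.34*g + 1.31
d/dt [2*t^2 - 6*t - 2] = 4*t - 6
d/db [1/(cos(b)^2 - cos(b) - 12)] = (2*cos(b) - 1)*sin(b)/(sin(b)^2 + cos(b) + 11)^2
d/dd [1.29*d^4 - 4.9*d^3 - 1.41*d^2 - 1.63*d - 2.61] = 5.16*d^3 - 14.7*d^2 - 2.82*d - 1.63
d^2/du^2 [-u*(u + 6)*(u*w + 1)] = -6*u*w - 12*w - 2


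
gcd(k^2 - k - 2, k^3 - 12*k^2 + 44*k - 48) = k - 2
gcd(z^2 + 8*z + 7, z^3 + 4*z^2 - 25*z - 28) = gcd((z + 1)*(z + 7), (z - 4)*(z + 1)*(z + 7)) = z^2 + 8*z + 7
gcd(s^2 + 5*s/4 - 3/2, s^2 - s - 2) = 1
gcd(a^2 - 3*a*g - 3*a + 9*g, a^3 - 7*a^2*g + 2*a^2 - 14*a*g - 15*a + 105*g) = a - 3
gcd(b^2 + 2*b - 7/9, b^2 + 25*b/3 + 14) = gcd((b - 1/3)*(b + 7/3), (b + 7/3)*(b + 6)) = b + 7/3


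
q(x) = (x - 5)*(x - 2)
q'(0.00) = -7.00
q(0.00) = 10.00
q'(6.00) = 5.00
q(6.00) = 4.00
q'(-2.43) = -11.86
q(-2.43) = 32.91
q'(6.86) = 6.72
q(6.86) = 9.04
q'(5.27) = 3.54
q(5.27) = 0.88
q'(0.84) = -5.32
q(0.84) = 4.83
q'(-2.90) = -12.80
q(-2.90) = 38.71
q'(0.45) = -6.10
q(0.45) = 7.05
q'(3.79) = 0.58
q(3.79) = -2.17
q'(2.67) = -1.66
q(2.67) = -1.56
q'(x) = 2*x - 7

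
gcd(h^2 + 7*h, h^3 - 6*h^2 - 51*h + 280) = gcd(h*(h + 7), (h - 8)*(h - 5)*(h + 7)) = h + 7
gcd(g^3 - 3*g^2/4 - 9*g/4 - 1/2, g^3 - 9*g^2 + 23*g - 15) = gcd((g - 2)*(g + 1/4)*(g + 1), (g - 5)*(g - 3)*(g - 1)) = 1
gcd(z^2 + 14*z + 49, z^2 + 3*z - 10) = 1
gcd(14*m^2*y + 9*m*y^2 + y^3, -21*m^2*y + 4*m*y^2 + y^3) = 7*m*y + y^2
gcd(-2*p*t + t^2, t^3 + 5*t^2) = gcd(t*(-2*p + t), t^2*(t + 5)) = t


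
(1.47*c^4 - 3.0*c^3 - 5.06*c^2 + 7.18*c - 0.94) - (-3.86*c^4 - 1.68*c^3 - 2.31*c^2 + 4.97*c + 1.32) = 5.33*c^4 - 1.32*c^3 - 2.75*c^2 + 2.21*c - 2.26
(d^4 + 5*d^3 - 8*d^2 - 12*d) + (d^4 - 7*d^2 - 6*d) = 2*d^4 + 5*d^3 - 15*d^2 - 18*d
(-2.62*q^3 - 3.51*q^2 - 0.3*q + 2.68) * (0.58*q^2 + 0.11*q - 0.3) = -1.5196*q^5 - 2.324*q^4 + 0.2259*q^3 + 2.5744*q^2 + 0.3848*q - 0.804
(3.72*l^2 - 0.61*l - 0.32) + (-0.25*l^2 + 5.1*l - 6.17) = 3.47*l^2 + 4.49*l - 6.49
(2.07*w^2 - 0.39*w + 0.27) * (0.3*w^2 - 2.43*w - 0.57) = 0.621*w^4 - 5.1471*w^3 - 0.1512*w^2 - 0.4338*w - 0.1539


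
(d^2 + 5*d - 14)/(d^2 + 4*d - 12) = (d + 7)/(d + 6)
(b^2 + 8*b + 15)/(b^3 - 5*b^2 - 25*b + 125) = (b + 3)/(b^2 - 10*b + 25)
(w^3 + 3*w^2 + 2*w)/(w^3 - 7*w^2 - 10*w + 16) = w*(w + 1)/(w^2 - 9*w + 8)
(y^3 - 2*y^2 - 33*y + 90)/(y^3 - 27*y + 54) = (y - 5)/(y - 3)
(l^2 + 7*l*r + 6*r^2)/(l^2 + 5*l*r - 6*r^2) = (-l - r)/(-l + r)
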